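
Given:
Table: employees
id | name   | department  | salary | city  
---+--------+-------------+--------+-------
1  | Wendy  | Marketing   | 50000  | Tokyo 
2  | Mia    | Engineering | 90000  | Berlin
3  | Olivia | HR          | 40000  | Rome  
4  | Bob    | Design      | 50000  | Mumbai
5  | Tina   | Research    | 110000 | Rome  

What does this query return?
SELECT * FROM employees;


SELECT * returns all 5 rows with all columns

5 rows:
1, Wendy, Marketing, 50000, Tokyo
2, Mia, Engineering, 90000, Berlin
3, Olivia, HR, 40000, Rome
4, Bob, Design, 50000, Mumbai
5, Tina, Research, 110000, Rome


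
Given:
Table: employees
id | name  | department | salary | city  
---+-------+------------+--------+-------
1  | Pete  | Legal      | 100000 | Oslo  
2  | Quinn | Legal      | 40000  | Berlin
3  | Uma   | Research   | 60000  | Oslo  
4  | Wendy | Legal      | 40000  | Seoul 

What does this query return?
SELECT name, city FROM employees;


Projecting columns: name, city

4 rows:
Pete, Oslo
Quinn, Berlin
Uma, Oslo
Wendy, Seoul


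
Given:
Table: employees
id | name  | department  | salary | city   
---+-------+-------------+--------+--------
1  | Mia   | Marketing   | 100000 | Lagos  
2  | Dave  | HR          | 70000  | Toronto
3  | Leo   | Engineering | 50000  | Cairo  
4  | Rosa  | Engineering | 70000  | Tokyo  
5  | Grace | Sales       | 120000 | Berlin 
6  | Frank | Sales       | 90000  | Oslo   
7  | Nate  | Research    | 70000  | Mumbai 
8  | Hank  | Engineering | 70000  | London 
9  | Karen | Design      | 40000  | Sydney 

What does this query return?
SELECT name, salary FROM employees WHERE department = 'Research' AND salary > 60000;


Filtering: department = 'Research' AND salary > 60000
Matching: 1 rows

1 rows:
Nate, 70000


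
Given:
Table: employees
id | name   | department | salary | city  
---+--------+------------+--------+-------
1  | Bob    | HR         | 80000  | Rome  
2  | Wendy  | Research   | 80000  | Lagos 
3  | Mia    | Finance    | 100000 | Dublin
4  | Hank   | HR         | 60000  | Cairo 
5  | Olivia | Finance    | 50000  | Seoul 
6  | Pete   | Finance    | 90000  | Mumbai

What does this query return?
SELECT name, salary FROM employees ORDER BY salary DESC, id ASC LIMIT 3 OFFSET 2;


Sort by salary DESC (id ASC tiebreak), then skip 2 and take 3
Rows 3 through 5

3 rows:
Bob, 80000
Wendy, 80000
Hank, 60000


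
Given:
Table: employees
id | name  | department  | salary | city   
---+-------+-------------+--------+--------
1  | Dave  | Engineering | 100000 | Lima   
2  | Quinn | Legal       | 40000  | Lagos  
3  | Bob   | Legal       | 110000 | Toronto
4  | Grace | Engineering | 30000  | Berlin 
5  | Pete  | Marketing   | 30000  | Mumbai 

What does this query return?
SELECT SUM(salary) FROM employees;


SUM(salary) = 100000 + 40000 + 110000 + 30000 + 30000 = 310000

310000


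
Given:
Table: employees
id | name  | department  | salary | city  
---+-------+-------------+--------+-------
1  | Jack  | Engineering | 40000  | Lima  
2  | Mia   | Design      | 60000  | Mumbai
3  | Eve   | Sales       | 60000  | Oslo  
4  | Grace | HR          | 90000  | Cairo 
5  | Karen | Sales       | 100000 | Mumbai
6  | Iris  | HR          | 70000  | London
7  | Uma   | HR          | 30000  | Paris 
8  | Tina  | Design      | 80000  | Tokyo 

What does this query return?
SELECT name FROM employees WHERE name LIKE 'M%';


LIKE 'M%' matches names starting with 'M'
Matching: 1

1 rows:
Mia


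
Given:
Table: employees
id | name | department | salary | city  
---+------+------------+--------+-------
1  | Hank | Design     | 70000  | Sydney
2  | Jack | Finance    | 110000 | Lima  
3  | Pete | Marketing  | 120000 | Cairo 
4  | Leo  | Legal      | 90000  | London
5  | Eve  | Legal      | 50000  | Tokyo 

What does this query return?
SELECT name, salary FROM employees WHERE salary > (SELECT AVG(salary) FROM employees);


Subquery: AVG(salary) = 88000.0
Filtering: salary > 88000.0
  Jack (110000) -> MATCH
  Pete (120000) -> MATCH
  Leo (90000) -> MATCH


3 rows:
Jack, 110000
Pete, 120000
Leo, 90000


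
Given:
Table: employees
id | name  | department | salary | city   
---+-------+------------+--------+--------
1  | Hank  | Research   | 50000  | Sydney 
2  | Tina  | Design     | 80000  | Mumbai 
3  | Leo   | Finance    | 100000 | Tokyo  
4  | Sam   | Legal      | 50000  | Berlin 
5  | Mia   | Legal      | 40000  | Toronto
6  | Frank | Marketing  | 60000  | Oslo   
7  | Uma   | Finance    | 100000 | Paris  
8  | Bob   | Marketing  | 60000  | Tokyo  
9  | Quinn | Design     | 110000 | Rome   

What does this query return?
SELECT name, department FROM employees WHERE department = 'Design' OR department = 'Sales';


Filtering: department = 'Design' OR 'Sales'
Matching: 2 rows

2 rows:
Tina, Design
Quinn, Design


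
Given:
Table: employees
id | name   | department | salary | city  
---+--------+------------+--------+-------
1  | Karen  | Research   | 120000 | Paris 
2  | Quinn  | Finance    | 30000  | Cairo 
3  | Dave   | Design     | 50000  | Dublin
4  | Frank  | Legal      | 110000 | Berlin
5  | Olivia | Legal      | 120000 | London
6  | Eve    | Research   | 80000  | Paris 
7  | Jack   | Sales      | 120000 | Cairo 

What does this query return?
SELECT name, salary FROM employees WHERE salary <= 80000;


Filtering: salary <= 80000
Matching: 3 rows

3 rows:
Quinn, 30000
Dave, 50000
Eve, 80000


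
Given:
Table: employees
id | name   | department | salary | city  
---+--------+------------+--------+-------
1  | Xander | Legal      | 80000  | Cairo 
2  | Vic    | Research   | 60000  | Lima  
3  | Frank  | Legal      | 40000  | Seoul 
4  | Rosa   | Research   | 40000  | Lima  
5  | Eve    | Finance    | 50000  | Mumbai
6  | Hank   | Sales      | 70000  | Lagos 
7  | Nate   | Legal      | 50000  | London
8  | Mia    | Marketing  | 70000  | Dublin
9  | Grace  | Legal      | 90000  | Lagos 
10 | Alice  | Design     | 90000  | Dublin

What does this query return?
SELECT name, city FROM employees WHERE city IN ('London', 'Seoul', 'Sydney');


Filtering: city IN ('London', 'Seoul', 'Sydney')
Matching: 2 rows

2 rows:
Frank, Seoul
Nate, London


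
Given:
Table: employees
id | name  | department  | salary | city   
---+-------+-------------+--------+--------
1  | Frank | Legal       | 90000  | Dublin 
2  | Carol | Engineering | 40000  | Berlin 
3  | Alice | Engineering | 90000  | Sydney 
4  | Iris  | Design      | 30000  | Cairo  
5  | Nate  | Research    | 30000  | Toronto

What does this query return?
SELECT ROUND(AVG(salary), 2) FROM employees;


SUM(salary) = 280000
COUNT = 5
ROUND(AVG, 2) = ROUND(280000 / 5, 2) = 56000.0

56000.0


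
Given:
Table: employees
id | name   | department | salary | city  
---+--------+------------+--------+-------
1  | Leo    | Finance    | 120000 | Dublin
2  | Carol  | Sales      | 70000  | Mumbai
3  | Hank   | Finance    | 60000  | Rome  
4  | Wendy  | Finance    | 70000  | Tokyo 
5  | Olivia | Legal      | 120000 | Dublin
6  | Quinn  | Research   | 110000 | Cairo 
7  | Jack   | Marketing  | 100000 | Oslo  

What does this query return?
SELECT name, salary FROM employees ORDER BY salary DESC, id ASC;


Sorting by salary DESC, then id ASC for ties

7 rows:
Leo, 120000
Olivia, 120000
Quinn, 110000
Jack, 100000
Carol, 70000
Wendy, 70000
Hank, 60000


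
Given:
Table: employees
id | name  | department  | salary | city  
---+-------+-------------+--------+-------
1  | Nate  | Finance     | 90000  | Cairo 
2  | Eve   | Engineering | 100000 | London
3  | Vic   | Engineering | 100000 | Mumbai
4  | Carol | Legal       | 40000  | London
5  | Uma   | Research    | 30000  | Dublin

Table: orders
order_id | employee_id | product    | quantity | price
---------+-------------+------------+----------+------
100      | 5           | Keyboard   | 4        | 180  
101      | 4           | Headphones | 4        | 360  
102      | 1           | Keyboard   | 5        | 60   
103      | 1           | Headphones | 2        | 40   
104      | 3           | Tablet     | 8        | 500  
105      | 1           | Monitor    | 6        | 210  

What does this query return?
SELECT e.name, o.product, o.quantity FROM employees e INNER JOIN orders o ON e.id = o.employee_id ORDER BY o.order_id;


Joining employees.id = orders.employee_id:
  employee Uma (id=5) -> order Keyboard
  employee Carol (id=4) -> order Headphones
  employee Nate (id=1) -> order Keyboard
  employee Nate (id=1) -> order Headphones
  employee Vic (id=3) -> order Tablet
  employee Nate (id=1) -> order Monitor


6 rows:
Uma, Keyboard, 4
Carol, Headphones, 4
Nate, Keyboard, 5
Nate, Headphones, 2
Vic, Tablet, 8
Nate, Monitor, 6


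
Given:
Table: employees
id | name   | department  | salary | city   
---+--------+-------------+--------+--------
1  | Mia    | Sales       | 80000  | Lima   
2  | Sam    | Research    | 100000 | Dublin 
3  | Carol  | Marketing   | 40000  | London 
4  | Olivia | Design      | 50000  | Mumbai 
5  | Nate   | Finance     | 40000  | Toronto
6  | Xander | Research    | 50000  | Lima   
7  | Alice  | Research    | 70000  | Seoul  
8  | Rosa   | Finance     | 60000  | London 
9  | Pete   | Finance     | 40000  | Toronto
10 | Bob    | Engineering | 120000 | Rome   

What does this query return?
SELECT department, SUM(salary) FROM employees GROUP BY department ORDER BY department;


Summing salary within each department:
  Design: 50000 = 50000
  Engineering: 120000 = 120000
  Finance: 40000 + 60000 + 40000 = 140000
  Marketing: 40000 = 40000
  Research: 100000 + 50000 + 70000 = 220000
  Sales: 80000 = 80000


6 groups:
Design, 50000
Engineering, 120000
Finance, 140000
Marketing, 40000
Research, 220000
Sales, 80000


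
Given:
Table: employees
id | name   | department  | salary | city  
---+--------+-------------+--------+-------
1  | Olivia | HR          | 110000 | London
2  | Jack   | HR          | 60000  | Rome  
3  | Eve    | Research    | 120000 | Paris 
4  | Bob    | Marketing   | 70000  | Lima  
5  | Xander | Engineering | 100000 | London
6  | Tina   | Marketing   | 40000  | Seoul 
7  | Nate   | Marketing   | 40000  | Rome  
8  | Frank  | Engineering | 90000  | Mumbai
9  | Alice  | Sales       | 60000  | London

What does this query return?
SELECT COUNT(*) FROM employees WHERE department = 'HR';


Counting rows where department = 'HR'
  Olivia -> MATCH
  Jack -> MATCH


2


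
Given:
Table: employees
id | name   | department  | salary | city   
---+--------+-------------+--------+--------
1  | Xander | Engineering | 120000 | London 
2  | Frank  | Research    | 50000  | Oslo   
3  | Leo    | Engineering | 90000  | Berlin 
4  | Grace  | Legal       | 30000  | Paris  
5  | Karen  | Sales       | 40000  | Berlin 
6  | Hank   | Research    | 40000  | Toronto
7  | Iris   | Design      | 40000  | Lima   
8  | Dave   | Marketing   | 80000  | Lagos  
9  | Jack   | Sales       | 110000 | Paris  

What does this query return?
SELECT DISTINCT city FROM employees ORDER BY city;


All 'city' values (row order): London, Oslo, Berlin, Paris, Berlin, Toronto, Lima, Lagos, Paris
Removing duplicates leaves 7 unique value(s).

7 values:
Berlin
Lagos
Lima
London
Oslo
Paris
Toronto


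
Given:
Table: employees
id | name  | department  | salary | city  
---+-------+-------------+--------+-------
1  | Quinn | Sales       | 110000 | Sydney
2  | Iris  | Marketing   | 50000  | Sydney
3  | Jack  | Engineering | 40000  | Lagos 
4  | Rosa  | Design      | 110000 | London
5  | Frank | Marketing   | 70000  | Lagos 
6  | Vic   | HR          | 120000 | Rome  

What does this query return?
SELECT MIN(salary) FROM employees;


Salaries: 110000, 50000, 40000, 110000, 70000, 120000
MIN = 40000

40000


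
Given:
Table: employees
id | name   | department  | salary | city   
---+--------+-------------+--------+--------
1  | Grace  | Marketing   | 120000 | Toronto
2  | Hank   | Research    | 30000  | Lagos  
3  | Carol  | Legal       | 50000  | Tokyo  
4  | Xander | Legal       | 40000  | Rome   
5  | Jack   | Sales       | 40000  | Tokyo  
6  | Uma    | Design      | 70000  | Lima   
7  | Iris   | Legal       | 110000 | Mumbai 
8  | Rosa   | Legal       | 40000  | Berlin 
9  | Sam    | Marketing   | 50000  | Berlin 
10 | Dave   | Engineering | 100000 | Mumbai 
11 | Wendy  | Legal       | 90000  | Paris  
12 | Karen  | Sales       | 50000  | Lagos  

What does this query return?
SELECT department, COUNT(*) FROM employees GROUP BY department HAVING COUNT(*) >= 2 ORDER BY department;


Groups with count >= 2:
  Legal: 5 -> PASS
  Marketing: 2 -> PASS
  Sales: 2 -> PASS
  Design: 1 -> filtered out
  Engineering: 1 -> filtered out
  Research: 1 -> filtered out


3 groups:
Legal, 5
Marketing, 2
Sales, 2


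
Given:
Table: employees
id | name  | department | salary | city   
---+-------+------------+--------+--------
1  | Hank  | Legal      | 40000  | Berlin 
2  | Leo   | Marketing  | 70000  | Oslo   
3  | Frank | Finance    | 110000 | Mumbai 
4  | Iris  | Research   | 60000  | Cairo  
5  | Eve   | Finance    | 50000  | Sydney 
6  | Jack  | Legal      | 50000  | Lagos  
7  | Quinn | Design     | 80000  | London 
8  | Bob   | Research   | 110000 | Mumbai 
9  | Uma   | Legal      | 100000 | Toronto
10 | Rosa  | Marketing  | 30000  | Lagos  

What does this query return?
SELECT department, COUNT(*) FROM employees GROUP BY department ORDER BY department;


Assigning each row to its department group:
  Hank -> Legal
  Leo -> Marketing
  Frank -> Finance
  Iris -> Research
  Eve -> Finance
  Jack -> Legal
  Quinn -> Design
  Bob -> Research
  Uma -> Legal
  Rosa -> Marketing


5 groups:
Design, 1
Finance, 2
Legal, 3
Marketing, 2
Research, 2


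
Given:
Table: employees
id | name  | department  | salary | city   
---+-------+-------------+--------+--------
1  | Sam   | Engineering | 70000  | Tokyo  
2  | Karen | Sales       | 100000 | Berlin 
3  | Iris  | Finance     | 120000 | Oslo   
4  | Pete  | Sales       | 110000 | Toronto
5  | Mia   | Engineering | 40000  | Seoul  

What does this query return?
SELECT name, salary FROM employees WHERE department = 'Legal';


Filtering: department = 'Legal'
Matching rows: 0

Empty result set (0 rows)


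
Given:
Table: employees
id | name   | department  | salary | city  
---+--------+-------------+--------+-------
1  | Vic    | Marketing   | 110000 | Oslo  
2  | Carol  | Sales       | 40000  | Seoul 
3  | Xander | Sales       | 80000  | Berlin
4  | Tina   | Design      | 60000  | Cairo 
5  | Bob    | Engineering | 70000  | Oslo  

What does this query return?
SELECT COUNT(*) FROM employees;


COUNT(*) counts all rows

5


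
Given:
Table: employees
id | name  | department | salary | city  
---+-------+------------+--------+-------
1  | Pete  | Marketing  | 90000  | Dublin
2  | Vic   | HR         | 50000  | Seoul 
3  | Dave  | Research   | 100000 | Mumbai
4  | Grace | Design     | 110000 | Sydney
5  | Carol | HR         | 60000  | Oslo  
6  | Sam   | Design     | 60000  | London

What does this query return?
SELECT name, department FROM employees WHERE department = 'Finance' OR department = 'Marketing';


Filtering: department = 'Finance' OR 'Marketing'
Matching: 1 rows

1 rows:
Pete, Marketing


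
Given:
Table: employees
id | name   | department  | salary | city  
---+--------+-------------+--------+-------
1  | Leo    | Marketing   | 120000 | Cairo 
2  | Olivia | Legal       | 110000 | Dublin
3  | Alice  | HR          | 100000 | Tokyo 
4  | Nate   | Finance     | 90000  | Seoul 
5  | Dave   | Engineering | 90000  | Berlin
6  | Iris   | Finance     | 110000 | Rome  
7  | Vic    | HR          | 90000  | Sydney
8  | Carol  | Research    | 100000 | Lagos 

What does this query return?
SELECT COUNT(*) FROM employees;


COUNT(*) counts all rows

8


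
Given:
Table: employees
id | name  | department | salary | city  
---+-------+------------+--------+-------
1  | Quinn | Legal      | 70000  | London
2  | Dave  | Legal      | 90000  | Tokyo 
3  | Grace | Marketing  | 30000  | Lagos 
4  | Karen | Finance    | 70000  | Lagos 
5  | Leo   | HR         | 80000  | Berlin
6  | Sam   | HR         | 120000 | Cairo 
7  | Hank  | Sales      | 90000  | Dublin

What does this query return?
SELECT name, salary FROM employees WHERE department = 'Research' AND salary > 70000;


Filtering: department = 'Research' AND salary > 70000
Matching: 0 rows

Empty result set (0 rows)


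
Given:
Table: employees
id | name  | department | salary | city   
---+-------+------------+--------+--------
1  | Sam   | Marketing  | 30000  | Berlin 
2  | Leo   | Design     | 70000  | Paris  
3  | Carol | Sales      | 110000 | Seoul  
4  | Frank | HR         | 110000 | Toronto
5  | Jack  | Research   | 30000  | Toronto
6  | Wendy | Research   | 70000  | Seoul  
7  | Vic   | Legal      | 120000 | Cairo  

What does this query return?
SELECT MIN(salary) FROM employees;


Salaries: 30000, 70000, 110000, 110000, 30000, 70000, 120000
MIN = 30000

30000


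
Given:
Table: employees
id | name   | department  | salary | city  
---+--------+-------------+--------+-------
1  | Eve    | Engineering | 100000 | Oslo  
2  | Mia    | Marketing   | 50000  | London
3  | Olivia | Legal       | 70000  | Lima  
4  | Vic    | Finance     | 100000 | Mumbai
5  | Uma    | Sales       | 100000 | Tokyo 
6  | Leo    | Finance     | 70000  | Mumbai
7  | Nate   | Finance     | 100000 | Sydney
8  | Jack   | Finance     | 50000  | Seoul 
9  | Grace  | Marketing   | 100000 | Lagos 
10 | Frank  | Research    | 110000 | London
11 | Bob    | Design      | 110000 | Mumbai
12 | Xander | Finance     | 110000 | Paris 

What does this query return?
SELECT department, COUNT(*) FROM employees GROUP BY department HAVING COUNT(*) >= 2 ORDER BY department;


Groups with count >= 2:
  Finance: 5 -> PASS
  Marketing: 2 -> PASS
  Design: 1 -> filtered out
  Engineering: 1 -> filtered out
  Legal: 1 -> filtered out
  Research: 1 -> filtered out
  Sales: 1 -> filtered out


2 groups:
Finance, 5
Marketing, 2


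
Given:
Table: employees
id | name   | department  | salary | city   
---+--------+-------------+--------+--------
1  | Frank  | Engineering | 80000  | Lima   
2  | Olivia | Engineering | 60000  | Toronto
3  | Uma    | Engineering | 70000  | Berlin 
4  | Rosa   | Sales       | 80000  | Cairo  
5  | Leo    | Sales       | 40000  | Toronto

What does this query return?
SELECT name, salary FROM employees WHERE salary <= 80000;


Filtering: salary <= 80000
Matching: 5 rows

5 rows:
Frank, 80000
Olivia, 60000
Uma, 70000
Rosa, 80000
Leo, 40000


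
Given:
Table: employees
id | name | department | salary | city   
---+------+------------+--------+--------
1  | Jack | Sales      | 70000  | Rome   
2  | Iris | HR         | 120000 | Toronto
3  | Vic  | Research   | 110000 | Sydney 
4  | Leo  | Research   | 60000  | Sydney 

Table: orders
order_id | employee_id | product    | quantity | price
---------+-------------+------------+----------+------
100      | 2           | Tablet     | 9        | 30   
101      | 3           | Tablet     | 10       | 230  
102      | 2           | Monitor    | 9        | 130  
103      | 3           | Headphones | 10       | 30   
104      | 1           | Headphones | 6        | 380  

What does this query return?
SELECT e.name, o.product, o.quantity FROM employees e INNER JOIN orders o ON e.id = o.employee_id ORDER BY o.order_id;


Joining employees.id = orders.employee_id:
  employee Iris (id=2) -> order Tablet
  employee Vic (id=3) -> order Tablet
  employee Iris (id=2) -> order Monitor
  employee Vic (id=3) -> order Headphones
  employee Jack (id=1) -> order Headphones


5 rows:
Iris, Tablet, 9
Vic, Tablet, 10
Iris, Monitor, 9
Vic, Headphones, 10
Jack, Headphones, 6


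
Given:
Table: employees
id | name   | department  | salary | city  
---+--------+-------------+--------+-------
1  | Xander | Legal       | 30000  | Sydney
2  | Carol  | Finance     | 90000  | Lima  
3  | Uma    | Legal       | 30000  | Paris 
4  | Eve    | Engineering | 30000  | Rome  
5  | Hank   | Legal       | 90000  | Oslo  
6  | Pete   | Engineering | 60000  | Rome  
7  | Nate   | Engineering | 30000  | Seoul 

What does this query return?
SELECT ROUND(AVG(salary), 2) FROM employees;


SUM(salary) = 360000
COUNT = 7
ROUND(AVG, 2) = ROUND(360000 / 7, 2) = 51428.57

51428.57


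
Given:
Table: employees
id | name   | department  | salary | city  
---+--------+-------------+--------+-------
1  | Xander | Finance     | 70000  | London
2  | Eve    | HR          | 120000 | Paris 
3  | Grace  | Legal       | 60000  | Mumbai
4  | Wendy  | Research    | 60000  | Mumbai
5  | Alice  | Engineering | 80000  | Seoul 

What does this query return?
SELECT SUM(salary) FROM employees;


SUM(salary) = 70000 + 120000 + 60000 + 60000 + 80000 = 390000

390000


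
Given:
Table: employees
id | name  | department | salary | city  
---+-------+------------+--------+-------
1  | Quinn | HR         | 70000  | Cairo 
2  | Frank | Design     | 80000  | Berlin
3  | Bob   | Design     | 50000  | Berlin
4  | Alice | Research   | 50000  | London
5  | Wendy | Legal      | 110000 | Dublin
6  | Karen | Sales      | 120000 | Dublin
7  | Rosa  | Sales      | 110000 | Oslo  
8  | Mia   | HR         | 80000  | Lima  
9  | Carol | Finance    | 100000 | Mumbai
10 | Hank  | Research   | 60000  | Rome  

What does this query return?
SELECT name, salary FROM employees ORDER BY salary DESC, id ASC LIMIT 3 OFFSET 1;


Sort by salary DESC (id ASC tiebreak), then skip 1 and take 3
Rows 2 through 4

3 rows:
Wendy, 110000
Rosa, 110000
Carol, 100000


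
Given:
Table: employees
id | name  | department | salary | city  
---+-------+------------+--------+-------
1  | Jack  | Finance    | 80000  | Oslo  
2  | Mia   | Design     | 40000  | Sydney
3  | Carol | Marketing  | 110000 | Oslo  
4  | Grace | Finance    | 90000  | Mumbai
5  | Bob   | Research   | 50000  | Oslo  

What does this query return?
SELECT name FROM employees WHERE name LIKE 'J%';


LIKE 'J%' matches names starting with 'J'
Matching: 1

1 rows:
Jack


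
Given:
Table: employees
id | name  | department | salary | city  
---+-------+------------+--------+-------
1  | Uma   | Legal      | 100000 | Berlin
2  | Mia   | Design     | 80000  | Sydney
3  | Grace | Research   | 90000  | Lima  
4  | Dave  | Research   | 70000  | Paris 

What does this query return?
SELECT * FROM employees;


SELECT * returns all 4 rows with all columns

4 rows:
1, Uma, Legal, 100000, Berlin
2, Mia, Design, 80000, Sydney
3, Grace, Research, 90000, Lima
4, Dave, Research, 70000, Paris


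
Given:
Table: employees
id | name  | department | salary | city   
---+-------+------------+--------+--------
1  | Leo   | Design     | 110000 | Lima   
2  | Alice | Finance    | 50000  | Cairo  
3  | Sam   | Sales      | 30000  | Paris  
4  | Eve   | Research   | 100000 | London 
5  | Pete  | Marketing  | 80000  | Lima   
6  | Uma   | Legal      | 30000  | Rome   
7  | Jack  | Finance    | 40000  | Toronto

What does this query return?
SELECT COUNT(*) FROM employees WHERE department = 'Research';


Counting rows where department = 'Research'
  Eve -> MATCH


1


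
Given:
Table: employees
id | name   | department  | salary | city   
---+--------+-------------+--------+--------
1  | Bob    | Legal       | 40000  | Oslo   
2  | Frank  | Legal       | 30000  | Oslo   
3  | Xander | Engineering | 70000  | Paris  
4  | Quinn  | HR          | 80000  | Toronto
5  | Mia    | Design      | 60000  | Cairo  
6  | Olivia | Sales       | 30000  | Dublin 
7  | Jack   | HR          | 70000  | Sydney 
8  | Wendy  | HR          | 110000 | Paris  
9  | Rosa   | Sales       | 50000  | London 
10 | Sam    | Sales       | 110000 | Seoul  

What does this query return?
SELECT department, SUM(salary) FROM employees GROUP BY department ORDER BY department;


Summing salary within each department:
  Design: 60000 = 60000
  Engineering: 70000 = 70000
  HR: 80000 + 70000 + 110000 = 260000
  Legal: 40000 + 30000 = 70000
  Sales: 30000 + 50000 + 110000 = 190000


5 groups:
Design, 60000
Engineering, 70000
HR, 260000
Legal, 70000
Sales, 190000


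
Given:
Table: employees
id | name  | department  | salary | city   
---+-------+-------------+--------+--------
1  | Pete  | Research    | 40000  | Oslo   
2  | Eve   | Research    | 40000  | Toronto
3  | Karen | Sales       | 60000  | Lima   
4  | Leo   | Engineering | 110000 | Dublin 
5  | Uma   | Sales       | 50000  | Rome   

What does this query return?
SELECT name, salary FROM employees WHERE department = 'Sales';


Filtering: department = 'Sales'
Matching rows: 2

2 rows:
Karen, 60000
Uma, 50000


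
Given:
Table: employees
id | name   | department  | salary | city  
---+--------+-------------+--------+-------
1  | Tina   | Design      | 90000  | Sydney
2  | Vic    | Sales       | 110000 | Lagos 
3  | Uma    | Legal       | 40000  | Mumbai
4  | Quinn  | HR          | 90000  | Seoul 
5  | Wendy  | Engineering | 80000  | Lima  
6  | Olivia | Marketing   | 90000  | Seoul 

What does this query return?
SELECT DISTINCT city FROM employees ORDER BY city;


All 'city' values (row order): Sydney, Lagos, Mumbai, Seoul, Lima, Seoul
Removing duplicates leaves 5 unique value(s).

5 values:
Lagos
Lima
Mumbai
Seoul
Sydney


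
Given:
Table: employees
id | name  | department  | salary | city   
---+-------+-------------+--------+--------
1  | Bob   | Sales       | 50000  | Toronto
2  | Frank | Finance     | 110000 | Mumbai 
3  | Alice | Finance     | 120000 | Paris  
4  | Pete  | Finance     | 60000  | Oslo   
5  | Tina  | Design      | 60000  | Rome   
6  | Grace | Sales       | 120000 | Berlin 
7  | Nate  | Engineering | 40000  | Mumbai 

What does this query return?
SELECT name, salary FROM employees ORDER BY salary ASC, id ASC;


Sorting by salary ASC, then id ASC for ties

7 rows:
Nate, 40000
Bob, 50000
Pete, 60000
Tina, 60000
Frank, 110000
Alice, 120000
Grace, 120000


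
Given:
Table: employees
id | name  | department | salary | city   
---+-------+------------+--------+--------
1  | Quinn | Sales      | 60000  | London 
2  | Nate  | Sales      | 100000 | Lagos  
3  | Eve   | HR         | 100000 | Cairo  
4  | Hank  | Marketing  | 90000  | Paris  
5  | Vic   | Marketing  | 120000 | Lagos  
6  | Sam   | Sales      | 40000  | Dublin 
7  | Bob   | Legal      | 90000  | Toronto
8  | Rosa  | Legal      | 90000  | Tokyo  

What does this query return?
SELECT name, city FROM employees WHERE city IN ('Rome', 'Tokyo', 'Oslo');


Filtering: city IN ('Rome', 'Tokyo', 'Oslo')
Matching: 1 rows

1 rows:
Rosa, Tokyo


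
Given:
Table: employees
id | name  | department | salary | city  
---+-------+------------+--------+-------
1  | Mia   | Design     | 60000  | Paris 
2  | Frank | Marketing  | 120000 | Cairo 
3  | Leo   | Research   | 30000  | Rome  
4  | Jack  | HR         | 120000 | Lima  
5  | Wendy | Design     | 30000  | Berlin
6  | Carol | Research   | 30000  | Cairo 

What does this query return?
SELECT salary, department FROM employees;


Projecting columns: salary, department

6 rows:
60000, Design
120000, Marketing
30000, Research
120000, HR
30000, Design
30000, Research


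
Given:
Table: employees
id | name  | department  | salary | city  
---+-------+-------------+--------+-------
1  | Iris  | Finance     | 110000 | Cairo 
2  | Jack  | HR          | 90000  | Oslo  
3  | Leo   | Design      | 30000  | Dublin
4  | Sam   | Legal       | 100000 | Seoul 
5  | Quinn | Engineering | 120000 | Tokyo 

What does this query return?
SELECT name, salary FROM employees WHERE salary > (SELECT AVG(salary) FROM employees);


Subquery: AVG(salary) = 90000.0
Filtering: salary > 90000.0
  Iris (110000) -> MATCH
  Sam (100000) -> MATCH
  Quinn (120000) -> MATCH


3 rows:
Iris, 110000
Sam, 100000
Quinn, 120000


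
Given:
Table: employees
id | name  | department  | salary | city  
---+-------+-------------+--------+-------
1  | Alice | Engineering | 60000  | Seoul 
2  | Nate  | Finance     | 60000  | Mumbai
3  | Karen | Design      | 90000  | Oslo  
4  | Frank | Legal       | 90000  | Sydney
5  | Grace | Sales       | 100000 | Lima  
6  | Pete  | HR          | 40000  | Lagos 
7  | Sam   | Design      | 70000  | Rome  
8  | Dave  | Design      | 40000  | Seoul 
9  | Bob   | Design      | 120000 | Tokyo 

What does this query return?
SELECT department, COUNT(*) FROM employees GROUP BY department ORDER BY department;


Assigning each row to its department group:
  Alice -> Engineering
  Nate -> Finance
  Karen -> Design
  Frank -> Legal
  Grace -> Sales
  Pete -> HR
  Sam -> Design
  Dave -> Design
  Bob -> Design


6 groups:
Design, 4
Engineering, 1
Finance, 1
HR, 1
Legal, 1
Sales, 1


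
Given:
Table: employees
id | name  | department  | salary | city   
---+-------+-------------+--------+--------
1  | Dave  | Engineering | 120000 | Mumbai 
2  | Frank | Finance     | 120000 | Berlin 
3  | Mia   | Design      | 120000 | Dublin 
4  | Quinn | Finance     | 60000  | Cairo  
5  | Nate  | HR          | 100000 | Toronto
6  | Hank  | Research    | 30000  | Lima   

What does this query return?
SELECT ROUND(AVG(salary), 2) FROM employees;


SUM(salary) = 550000
COUNT = 6
ROUND(AVG, 2) = ROUND(550000 / 6, 2) = 91666.67

91666.67


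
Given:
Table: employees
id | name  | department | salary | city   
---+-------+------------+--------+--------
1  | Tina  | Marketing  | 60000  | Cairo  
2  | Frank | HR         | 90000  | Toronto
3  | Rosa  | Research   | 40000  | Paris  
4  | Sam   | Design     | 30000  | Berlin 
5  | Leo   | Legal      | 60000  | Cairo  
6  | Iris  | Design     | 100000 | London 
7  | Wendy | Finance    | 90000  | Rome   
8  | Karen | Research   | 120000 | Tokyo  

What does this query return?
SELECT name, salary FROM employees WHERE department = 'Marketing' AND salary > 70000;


Filtering: department = 'Marketing' AND salary > 70000
Matching: 0 rows

Empty result set (0 rows)


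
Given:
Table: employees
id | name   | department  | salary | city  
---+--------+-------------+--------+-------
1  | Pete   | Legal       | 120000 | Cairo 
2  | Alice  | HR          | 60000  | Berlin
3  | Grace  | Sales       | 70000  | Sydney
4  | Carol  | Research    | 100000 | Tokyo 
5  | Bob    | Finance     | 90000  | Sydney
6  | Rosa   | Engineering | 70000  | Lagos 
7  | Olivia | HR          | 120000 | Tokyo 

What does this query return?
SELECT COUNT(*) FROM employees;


COUNT(*) counts all rows

7


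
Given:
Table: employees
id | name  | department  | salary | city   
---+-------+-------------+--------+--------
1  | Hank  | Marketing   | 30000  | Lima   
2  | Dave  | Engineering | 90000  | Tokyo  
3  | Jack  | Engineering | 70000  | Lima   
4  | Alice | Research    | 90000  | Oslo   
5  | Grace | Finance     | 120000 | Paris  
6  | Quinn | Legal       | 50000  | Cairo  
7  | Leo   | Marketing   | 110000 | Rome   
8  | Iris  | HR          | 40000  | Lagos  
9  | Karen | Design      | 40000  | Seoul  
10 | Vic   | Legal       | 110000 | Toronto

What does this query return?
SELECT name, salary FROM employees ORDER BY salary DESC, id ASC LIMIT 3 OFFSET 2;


Sort by salary DESC (id ASC tiebreak), then skip 2 and take 3
Rows 3 through 5

3 rows:
Vic, 110000
Dave, 90000
Alice, 90000


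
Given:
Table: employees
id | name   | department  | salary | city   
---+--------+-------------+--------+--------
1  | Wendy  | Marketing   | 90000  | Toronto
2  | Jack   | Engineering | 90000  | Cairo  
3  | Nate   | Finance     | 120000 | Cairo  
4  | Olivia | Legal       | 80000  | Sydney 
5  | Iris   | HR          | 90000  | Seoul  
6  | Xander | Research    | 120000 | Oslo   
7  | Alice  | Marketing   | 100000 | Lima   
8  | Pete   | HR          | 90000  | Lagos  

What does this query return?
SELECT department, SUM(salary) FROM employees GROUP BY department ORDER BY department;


Summing salary within each department:
  Engineering: 90000 = 90000
  Finance: 120000 = 120000
  HR: 90000 + 90000 = 180000
  Legal: 80000 = 80000
  Marketing: 90000 + 100000 = 190000
  Research: 120000 = 120000


6 groups:
Engineering, 90000
Finance, 120000
HR, 180000
Legal, 80000
Marketing, 190000
Research, 120000


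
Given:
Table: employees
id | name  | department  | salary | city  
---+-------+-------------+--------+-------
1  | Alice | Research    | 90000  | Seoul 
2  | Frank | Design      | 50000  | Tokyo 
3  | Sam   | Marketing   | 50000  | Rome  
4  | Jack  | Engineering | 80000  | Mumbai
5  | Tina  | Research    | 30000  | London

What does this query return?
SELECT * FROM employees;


SELECT * returns all 5 rows with all columns

5 rows:
1, Alice, Research, 90000, Seoul
2, Frank, Design, 50000, Tokyo
3, Sam, Marketing, 50000, Rome
4, Jack, Engineering, 80000, Mumbai
5, Tina, Research, 30000, London


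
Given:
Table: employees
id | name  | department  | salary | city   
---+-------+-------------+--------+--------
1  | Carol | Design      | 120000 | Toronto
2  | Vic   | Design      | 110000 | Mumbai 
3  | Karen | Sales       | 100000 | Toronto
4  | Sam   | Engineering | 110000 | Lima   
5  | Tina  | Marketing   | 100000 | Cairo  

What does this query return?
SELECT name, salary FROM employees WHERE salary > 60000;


Filtering: salary > 60000
Matching: 5 rows

5 rows:
Carol, 120000
Vic, 110000
Karen, 100000
Sam, 110000
Tina, 100000


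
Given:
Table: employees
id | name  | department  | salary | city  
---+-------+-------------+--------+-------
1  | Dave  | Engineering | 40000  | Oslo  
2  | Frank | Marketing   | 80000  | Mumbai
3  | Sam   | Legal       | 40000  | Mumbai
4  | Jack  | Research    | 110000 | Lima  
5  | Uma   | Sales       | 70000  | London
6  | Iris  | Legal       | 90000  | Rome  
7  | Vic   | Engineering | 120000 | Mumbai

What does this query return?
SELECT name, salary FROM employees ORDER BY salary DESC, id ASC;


Sorting by salary DESC, then id ASC for ties

7 rows:
Vic, 120000
Jack, 110000
Iris, 90000
Frank, 80000
Uma, 70000
Dave, 40000
Sam, 40000


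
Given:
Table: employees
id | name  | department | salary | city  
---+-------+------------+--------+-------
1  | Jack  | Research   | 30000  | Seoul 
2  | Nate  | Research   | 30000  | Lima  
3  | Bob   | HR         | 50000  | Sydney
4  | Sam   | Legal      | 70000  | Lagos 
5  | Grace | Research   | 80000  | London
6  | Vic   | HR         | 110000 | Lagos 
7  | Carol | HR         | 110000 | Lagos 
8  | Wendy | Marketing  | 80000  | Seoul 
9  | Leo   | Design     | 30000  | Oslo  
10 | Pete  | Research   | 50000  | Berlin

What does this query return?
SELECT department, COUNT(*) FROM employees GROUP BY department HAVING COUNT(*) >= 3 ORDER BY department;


Groups with count >= 3:
  HR: 3 -> PASS
  Research: 4 -> PASS
  Design: 1 -> filtered out
  Legal: 1 -> filtered out
  Marketing: 1 -> filtered out


2 groups:
HR, 3
Research, 4


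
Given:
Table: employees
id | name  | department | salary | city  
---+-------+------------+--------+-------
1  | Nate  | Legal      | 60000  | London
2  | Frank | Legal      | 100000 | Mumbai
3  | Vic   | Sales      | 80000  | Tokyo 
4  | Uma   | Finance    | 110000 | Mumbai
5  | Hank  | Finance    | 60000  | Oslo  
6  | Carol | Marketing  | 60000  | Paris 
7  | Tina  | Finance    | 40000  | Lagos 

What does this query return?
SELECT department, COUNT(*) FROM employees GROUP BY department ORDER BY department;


Assigning each row to its department group:
  Nate -> Legal
  Frank -> Legal
  Vic -> Sales
  Uma -> Finance
  Hank -> Finance
  Carol -> Marketing
  Tina -> Finance


4 groups:
Finance, 3
Legal, 2
Marketing, 1
Sales, 1


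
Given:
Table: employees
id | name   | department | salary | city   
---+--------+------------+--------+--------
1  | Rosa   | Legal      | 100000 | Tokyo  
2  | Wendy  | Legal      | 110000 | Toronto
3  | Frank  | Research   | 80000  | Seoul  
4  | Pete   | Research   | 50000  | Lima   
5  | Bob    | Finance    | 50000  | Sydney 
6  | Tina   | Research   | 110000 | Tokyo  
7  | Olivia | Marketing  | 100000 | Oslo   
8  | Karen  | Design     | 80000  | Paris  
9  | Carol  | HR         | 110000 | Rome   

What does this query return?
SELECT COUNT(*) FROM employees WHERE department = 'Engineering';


Counting rows where department = 'Engineering'


0


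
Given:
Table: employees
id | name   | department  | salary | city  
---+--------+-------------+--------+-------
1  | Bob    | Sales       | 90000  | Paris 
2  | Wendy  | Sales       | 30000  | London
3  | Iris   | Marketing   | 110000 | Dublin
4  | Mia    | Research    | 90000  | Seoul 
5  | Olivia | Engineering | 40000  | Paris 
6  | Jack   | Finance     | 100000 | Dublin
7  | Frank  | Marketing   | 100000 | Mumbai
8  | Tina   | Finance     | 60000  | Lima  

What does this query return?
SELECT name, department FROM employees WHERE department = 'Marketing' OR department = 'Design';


Filtering: department = 'Marketing' OR 'Design'
Matching: 2 rows

2 rows:
Iris, Marketing
Frank, Marketing


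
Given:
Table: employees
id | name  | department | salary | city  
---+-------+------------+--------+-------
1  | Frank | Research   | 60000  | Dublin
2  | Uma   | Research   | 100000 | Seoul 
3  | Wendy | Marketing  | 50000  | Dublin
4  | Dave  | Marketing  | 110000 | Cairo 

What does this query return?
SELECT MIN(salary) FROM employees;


Salaries: 60000, 100000, 50000, 110000
MIN = 50000

50000


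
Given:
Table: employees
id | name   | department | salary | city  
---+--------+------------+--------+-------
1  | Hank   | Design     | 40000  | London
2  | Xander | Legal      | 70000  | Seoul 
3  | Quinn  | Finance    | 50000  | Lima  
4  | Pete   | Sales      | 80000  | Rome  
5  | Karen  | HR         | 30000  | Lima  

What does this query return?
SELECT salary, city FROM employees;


Projecting columns: salary, city

5 rows:
40000, London
70000, Seoul
50000, Lima
80000, Rome
30000, Lima


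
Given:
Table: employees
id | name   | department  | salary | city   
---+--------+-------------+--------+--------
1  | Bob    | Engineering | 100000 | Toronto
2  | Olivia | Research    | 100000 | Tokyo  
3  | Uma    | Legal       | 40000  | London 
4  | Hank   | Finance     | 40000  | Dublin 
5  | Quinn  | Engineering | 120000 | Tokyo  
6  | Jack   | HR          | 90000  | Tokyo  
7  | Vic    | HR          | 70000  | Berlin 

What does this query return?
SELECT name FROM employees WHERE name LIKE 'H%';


LIKE 'H%' matches names starting with 'H'
Matching: 1

1 rows:
Hank


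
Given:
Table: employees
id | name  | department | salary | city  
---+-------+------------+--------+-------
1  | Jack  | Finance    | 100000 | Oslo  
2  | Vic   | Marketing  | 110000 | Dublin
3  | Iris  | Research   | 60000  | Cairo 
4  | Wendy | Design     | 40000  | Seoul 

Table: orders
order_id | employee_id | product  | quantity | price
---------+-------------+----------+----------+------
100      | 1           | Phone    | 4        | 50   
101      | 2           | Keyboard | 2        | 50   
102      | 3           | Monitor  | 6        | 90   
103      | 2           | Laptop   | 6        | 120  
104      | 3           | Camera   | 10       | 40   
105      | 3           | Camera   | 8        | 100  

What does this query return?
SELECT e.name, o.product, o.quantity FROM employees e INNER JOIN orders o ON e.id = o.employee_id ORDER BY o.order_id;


Joining employees.id = orders.employee_id:
  employee Jack (id=1) -> order Phone
  employee Vic (id=2) -> order Keyboard
  employee Iris (id=3) -> order Monitor
  employee Vic (id=2) -> order Laptop
  employee Iris (id=3) -> order Camera
  employee Iris (id=3) -> order Camera


6 rows:
Jack, Phone, 4
Vic, Keyboard, 2
Iris, Monitor, 6
Vic, Laptop, 6
Iris, Camera, 10
Iris, Camera, 8


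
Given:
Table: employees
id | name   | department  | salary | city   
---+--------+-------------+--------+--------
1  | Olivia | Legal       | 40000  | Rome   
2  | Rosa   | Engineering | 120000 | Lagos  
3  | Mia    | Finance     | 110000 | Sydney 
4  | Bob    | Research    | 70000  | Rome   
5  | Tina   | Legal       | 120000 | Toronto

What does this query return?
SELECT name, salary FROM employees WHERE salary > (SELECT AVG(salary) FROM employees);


Subquery: AVG(salary) = 92000.0
Filtering: salary > 92000.0
  Rosa (120000) -> MATCH
  Mia (110000) -> MATCH
  Tina (120000) -> MATCH


3 rows:
Rosa, 120000
Mia, 110000
Tina, 120000


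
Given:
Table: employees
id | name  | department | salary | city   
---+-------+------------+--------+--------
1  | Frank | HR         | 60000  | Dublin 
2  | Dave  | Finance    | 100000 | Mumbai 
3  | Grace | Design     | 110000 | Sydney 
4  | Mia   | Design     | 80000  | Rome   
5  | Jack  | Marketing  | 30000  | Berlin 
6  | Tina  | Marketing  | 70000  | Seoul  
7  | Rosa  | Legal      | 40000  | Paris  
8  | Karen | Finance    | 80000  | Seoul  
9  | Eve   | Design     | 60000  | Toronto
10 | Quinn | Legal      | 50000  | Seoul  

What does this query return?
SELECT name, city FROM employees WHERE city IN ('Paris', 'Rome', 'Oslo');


Filtering: city IN ('Paris', 'Rome', 'Oslo')
Matching: 2 rows

2 rows:
Mia, Rome
Rosa, Paris
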